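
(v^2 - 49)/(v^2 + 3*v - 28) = (v - 7)/(v - 4)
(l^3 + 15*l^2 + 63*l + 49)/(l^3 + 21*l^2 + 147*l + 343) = (l + 1)/(l + 7)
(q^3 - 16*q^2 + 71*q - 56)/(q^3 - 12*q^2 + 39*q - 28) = (q - 8)/(q - 4)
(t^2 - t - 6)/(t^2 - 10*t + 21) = (t + 2)/(t - 7)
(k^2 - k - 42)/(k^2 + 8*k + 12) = (k - 7)/(k + 2)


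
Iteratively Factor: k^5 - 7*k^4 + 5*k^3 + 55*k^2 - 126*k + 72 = (k - 3)*(k^4 - 4*k^3 - 7*k^2 + 34*k - 24) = (k - 4)*(k - 3)*(k^3 - 7*k + 6) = (k - 4)*(k - 3)*(k - 2)*(k^2 + 2*k - 3) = (k - 4)*(k - 3)*(k - 2)*(k - 1)*(k + 3)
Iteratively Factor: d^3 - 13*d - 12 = (d + 3)*(d^2 - 3*d - 4) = (d + 1)*(d + 3)*(d - 4)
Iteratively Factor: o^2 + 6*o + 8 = (o + 2)*(o + 4)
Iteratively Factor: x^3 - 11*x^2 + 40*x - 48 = (x - 3)*(x^2 - 8*x + 16) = (x - 4)*(x - 3)*(x - 4)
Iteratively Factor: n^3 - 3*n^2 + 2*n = (n)*(n^2 - 3*n + 2) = n*(n - 1)*(n - 2)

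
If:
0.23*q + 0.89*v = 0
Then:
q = -3.8695652173913*v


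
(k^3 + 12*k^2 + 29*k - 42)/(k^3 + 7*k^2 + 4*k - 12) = (k + 7)/(k + 2)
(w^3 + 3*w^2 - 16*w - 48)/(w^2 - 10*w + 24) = (w^2 + 7*w + 12)/(w - 6)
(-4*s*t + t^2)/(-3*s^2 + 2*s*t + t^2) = t*(-4*s + t)/(-3*s^2 + 2*s*t + t^2)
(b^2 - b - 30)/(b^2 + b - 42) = (b + 5)/(b + 7)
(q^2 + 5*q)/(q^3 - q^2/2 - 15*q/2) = 2*(q + 5)/(2*q^2 - q - 15)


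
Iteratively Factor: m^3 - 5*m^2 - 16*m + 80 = (m - 5)*(m^2 - 16) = (m - 5)*(m + 4)*(m - 4)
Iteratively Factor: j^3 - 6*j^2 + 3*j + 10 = (j - 5)*(j^2 - j - 2) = (j - 5)*(j - 2)*(j + 1)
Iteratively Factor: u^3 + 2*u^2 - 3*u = (u - 1)*(u^2 + 3*u) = (u - 1)*(u + 3)*(u)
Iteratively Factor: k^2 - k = (k - 1)*(k)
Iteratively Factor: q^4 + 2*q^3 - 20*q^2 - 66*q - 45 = (q + 3)*(q^3 - q^2 - 17*q - 15) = (q + 3)^2*(q^2 - 4*q - 5) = (q + 1)*(q + 3)^2*(q - 5)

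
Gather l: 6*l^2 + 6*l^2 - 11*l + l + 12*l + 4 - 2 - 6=12*l^2 + 2*l - 4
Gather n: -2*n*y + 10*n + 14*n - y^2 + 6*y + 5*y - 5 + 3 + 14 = n*(24 - 2*y) - y^2 + 11*y + 12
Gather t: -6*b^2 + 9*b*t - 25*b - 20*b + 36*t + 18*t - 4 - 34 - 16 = -6*b^2 - 45*b + t*(9*b + 54) - 54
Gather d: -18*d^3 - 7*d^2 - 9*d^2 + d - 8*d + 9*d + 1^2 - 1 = -18*d^3 - 16*d^2 + 2*d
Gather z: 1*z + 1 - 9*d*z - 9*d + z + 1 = -9*d + z*(2 - 9*d) + 2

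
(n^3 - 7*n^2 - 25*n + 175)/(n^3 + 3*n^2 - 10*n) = (n^2 - 12*n + 35)/(n*(n - 2))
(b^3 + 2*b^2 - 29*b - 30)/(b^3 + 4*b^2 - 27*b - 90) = (b + 1)/(b + 3)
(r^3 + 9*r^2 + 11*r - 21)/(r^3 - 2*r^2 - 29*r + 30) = (r^2 + 10*r + 21)/(r^2 - r - 30)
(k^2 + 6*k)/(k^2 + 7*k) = (k + 6)/(k + 7)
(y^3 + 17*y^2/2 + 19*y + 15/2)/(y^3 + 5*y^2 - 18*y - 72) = (2*y^2 + 11*y + 5)/(2*(y^2 + 2*y - 24))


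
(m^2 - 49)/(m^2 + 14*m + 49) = (m - 7)/(m + 7)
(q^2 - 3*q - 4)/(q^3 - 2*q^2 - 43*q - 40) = (q - 4)/(q^2 - 3*q - 40)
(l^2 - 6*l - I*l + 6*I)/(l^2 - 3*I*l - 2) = (l - 6)/(l - 2*I)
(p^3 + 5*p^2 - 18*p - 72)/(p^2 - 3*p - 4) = (p^2 + 9*p + 18)/(p + 1)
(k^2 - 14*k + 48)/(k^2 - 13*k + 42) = (k - 8)/(k - 7)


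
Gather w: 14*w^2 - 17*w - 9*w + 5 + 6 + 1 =14*w^2 - 26*w + 12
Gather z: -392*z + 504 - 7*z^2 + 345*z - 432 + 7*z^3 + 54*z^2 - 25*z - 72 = 7*z^3 + 47*z^2 - 72*z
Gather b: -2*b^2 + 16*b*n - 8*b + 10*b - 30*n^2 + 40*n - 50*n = -2*b^2 + b*(16*n + 2) - 30*n^2 - 10*n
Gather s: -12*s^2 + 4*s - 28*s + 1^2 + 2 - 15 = -12*s^2 - 24*s - 12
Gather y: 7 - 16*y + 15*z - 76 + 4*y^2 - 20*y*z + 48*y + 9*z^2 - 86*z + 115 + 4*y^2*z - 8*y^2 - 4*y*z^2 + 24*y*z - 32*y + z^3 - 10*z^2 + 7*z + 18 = y^2*(4*z - 4) + y*(-4*z^2 + 4*z) + z^3 - z^2 - 64*z + 64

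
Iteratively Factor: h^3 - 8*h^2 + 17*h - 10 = (h - 1)*(h^2 - 7*h + 10) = (h - 5)*(h - 1)*(h - 2)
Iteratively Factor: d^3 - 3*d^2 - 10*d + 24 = (d + 3)*(d^2 - 6*d + 8) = (d - 4)*(d + 3)*(d - 2)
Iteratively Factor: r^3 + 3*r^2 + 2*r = (r + 2)*(r^2 + r) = (r + 1)*(r + 2)*(r)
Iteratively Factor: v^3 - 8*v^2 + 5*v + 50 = (v + 2)*(v^2 - 10*v + 25) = (v - 5)*(v + 2)*(v - 5)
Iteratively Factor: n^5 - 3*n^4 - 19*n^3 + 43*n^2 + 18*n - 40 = (n - 2)*(n^4 - n^3 - 21*n^2 + n + 20) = (n - 2)*(n - 1)*(n^3 - 21*n - 20) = (n - 5)*(n - 2)*(n - 1)*(n^2 + 5*n + 4) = (n - 5)*(n - 2)*(n - 1)*(n + 4)*(n + 1)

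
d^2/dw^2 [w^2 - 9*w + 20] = 2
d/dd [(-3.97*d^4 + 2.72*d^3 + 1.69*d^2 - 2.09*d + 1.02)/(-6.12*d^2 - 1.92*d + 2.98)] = (48.5928*d^5 + 6.2208*d^4 - 57.7672*d^3 + 8.28120000000001*d^2 + 22.5572*d - 4.2698)/(37.4544*d^4 + 23.5008*d^3 - 32.7888*d^2 - 11.4432*d + 8.8804)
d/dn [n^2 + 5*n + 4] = 2*n + 5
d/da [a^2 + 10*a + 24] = 2*a + 10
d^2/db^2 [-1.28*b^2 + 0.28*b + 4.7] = -2.56000000000000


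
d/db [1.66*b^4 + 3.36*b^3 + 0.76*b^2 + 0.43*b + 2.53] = 6.64*b^3 + 10.08*b^2 + 1.52*b + 0.43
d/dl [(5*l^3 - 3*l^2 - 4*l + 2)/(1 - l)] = -10*l - 2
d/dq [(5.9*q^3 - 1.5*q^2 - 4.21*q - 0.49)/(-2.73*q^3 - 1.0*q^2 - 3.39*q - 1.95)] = (-7.105427357601e-15*q^5 - 9.995*q^4 - 62.9886*q^3 - 37.6531*q^2 + 4.87*q + 6.5484)/(7.4529*q^6 + 5.46*q^5 + 19.5094*q^4 + 17.427*q^3 + 15.3921*q^2 + 13.221*q + 3.8025)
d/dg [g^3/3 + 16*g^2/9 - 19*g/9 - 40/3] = g^2 + 32*g/9 - 19/9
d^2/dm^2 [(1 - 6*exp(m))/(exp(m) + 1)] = 7*(exp(m) - 1)*exp(m)/(exp(3*m) + 3*exp(2*m) + 3*exp(m) + 1)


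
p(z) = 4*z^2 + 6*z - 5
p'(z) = 8*z + 6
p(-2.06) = -0.39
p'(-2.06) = -10.48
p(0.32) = -2.67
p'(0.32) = 8.56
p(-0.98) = -7.04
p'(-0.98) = -1.84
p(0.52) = -0.80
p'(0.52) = 10.16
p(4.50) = 103.00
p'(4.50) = 42.00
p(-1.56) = -4.63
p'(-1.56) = -6.48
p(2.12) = 25.70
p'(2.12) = 22.96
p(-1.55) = -4.69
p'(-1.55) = -6.40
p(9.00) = 373.00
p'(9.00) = 78.00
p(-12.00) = 499.00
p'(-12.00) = -90.00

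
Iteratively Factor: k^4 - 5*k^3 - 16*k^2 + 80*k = (k - 4)*(k^3 - k^2 - 20*k) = (k - 5)*(k - 4)*(k^2 + 4*k) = (k - 5)*(k - 4)*(k + 4)*(k)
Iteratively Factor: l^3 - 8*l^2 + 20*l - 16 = (l - 4)*(l^2 - 4*l + 4) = (l - 4)*(l - 2)*(l - 2)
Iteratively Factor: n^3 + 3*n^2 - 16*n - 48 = (n + 4)*(n^2 - n - 12) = (n + 3)*(n + 4)*(n - 4)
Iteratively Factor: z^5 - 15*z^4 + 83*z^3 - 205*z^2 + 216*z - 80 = (z - 4)*(z^4 - 11*z^3 + 39*z^2 - 49*z + 20) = (z - 4)*(z - 1)*(z^3 - 10*z^2 + 29*z - 20) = (z - 5)*(z - 4)*(z - 1)*(z^2 - 5*z + 4) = (z - 5)*(z - 4)*(z - 1)^2*(z - 4)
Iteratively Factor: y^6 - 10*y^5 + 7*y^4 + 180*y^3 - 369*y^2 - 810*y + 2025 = (y - 3)*(y^5 - 7*y^4 - 14*y^3 + 138*y^2 + 45*y - 675) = (y - 3)*(y + 3)*(y^4 - 10*y^3 + 16*y^2 + 90*y - 225) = (y - 5)*(y - 3)*(y + 3)*(y^3 - 5*y^2 - 9*y + 45) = (y - 5)^2*(y - 3)*(y + 3)*(y^2 - 9) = (y - 5)^2*(y - 3)^2*(y + 3)*(y + 3)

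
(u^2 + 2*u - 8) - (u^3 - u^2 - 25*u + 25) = -u^3 + 2*u^2 + 27*u - 33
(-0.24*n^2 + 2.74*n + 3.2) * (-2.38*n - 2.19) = 0.5712*n^3 - 5.9956*n^2 - 13.6166*n - 7.008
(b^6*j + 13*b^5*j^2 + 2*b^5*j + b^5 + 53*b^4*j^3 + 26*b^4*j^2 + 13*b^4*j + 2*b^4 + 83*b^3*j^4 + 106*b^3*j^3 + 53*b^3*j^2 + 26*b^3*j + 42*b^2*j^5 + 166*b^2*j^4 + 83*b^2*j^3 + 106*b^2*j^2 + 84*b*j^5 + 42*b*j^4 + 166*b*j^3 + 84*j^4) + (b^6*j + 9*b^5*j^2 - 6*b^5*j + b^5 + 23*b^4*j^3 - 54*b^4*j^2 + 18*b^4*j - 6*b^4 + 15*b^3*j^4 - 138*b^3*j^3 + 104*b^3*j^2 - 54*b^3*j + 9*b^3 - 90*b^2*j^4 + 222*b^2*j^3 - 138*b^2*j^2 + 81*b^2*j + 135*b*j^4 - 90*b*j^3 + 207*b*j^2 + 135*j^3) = 2*b^6*j + 22*b^5*j^2 - 4*b^5*j + 2*b^5 + 76*b^4*j^3 - 28*b^4*j^2 + 31*b^4*j - 4*b^4 + 98*b^3*j^4 - 32*b^3*j^3 + 157*b^3*j^2 - 28*b^3*j + 9*b^3 + 42*b^2*j^5 + 76*b^2*j^4 + 305*b^2*j^3 - 32*b^2*j^2 + 81*b^2*j + 84*b*j^5 + 177*b*j^4 + 76*b*j^3 + 207*b*j^2 + 84*j^4 + 135*j^3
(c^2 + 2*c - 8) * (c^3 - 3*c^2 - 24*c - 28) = c^5 - c^4 - 38*c^3 - 52*c^2 + 136*c + 224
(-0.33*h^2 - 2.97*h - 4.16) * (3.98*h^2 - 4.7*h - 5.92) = -1.3134*h^4 - 10.2696*h^3 - 0.644199999999998*h^2 + 37.1344*h + 24.6272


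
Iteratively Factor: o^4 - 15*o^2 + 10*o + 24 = (o - 3)*(o^3 + 3*o^2 - 6*o - 8) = (o - 3)*(o + 1)*(o^2 + 2*o - 8) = (o - 3)*(o + 1)*(o + 4)*(o - 2)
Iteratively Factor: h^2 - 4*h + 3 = (h - 3)*(h - 1)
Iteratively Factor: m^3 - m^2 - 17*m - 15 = (m + 3)*(m^2 - 4*m - 5) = (m - 5)*(m + 3)*(m + 1)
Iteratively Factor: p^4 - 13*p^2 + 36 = (p - 3)*(p^3 + 3*p^2 - 4*p - 12) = (p - 3)*(p + 2)*(p^2 + p - 6) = (p - 3)*(p + 2)*(p + 3)*(p - 2)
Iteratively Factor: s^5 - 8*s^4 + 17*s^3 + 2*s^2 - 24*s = (s - 2)*(s^4 - 6*s^3 + 5*s^2 + 12*s) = (s - 4)*(s - 2)*(s^3 - 2*s^2 - 3*s) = (s - 4)*(s - 3)*(s - 2)*(s^2 + s) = (s - 4)*(s - 3)*(s - 2)*(s + 1)*(s)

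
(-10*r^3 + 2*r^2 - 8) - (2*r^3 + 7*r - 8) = -12*r^3 + 2*r^2 - 7*r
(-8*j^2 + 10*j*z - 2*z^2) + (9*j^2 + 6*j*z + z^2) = j^2 + 16*j*z - z^2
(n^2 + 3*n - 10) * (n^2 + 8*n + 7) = n^4 + 11*n^3 + 21*n^2 - 59*n - 70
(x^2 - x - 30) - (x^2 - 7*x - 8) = 6*x - 22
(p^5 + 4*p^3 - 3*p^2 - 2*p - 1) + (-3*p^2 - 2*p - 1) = p^5 + 4*p^3 - 6*p^2 - 4*p - 2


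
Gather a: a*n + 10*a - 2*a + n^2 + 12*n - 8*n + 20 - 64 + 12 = a*(n + 8) + n^2 + 4*n - 32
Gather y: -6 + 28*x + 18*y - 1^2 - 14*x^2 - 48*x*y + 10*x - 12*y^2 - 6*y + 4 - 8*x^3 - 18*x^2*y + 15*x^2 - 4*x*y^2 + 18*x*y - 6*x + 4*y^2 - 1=-8*x^3 + x^2 + 32*x + y^2*(-4*x - 8) + y*(-18*x^2 - 30*x + 12) - 4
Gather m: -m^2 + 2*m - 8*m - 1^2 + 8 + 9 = -m^2 - 6*m + 16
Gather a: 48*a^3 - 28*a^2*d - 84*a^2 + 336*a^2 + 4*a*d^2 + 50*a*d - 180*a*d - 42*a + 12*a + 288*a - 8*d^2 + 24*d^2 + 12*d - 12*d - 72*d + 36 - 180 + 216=48*a^3 + a^2*(252 - 28*d) + a*(4*d^2 - 130*d + 258) + 16*d^2 - 72*d + 72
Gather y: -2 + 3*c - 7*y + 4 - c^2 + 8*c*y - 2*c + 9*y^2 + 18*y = -c^2 + c + 9*y^2 + y*(8*c + 11) + 2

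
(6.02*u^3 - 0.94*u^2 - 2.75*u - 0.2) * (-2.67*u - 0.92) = -16.0734*u^4 - 3.0286*u^3 + 8.2073*u^2 + 3.064*u + 0.184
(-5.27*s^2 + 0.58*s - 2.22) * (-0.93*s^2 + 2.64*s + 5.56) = 4.9011*s^4 - 14.4522*s^3 - 25.7054*s^2 - 2.636*s - 12.3432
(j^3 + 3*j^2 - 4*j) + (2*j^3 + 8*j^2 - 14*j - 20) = 3*j^3 + 11*j^2 - 18*j - 20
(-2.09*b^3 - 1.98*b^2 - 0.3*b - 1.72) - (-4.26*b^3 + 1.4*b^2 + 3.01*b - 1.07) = 2.17*b^3 - 3.38*b^2 - 3.31*b - 0.65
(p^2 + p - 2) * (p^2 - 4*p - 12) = p^4 - 3*p^3 - 18*p^2 - 4*p + 24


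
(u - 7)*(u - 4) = u^2 - 11*u + 28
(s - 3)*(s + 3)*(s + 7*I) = s^3 + 7*I*s^2 - 9*s - 63*I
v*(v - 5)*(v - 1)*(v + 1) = v^4 - 5*v^3 - v^2 + 5*v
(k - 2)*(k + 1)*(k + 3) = k^3 + 2*k^2 - 5*k - 6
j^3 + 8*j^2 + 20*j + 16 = (j + 2)^2*(j + 4)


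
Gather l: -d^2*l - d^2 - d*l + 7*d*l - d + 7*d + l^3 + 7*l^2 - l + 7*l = -d^2 + 6*d + l^3 + 7*l^2 + l*(-d^2 + 6*d + 6)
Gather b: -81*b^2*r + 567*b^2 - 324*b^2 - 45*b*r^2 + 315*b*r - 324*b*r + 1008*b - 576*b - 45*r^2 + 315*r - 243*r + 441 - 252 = b^2*(243 - 81*r) + b*(-45*r^2 - 9*r + 432) - 45*r^2 + 72*r + 189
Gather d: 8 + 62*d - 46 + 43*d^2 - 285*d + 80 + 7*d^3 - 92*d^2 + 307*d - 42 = 7*d^3 - 49*d^2 + 84*d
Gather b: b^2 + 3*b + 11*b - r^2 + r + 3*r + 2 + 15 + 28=b^2 + 14*b - r^2 + 4*r + 45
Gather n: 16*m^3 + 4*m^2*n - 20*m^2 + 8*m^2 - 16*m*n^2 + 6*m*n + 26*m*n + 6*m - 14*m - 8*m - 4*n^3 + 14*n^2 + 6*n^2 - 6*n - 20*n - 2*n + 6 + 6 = 16*m^3 - 12*m^2 - 16*m - 4*n^3 + n^2*(20 - 16*m) + n*(4*m^2 + 32*m - 28) + 12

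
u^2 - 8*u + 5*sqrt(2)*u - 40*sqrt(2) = (u - 8)*(u + 5*sqrt(2))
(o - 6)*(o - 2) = o^2 - 8*o + 12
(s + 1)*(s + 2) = s^2 + 3*s + 2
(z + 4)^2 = z^2 + 8*z + 16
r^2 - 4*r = r*(r - 4)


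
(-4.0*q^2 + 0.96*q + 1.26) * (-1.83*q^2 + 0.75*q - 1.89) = 7.32*q^4 - 4.7568*q^3 + 5.9742*q^2 - 0.8694*q - 2.3814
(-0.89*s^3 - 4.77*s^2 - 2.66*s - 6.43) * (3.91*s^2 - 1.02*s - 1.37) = -3.4799*s^5 - 17.7429*s^4 - 4.3159*s^3 - 15.8932*s^2 + 10.2028*s + 8.8091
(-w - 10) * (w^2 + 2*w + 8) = -w^3 - 12*w^2 - 28*w - 80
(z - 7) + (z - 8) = 2*z - 15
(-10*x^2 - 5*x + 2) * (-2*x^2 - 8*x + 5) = 20*x^4 + 90*x^3 - 14*x^2 - 41*x + 10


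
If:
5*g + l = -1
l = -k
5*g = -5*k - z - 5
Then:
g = -z/30 - 1/3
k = -z/6 - 2/3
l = z/6 + 2/3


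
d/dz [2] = 0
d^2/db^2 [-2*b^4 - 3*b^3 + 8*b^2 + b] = -24*b^2 - 18*b + 16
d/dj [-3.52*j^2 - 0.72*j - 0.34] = -7.04*j - 0.72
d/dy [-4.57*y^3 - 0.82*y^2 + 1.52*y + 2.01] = -13.71*y^2 - 1.64*y + 1.52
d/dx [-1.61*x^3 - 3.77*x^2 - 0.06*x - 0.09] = -4.83*x^2 - 7.54*x - 0.06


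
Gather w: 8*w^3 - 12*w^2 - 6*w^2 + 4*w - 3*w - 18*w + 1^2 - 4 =8*w^3 - 18*w^2 - 17*w - 3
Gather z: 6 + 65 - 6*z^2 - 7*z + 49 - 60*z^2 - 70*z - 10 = -66*z^2 - 77*z + 110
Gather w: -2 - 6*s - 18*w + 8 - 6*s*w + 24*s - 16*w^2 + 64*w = 18*s - 16*w^2 + w*(46 - 6*s) + 6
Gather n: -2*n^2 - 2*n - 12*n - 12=-2*n^2 - 14*n - 12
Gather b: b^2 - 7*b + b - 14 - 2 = b^2 - 6*b - 16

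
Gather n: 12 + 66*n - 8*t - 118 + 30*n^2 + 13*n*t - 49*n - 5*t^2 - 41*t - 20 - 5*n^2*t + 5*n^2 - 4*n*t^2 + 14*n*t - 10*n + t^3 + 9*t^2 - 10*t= n^2*(35 - 5*t) + n*(-4*t^2 + 27*t + 7) + t^3 + 4*t^2 - 59*t - 126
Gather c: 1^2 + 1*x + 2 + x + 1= 2*x + 4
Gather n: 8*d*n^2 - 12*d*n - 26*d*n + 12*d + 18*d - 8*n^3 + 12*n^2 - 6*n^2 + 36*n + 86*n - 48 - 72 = 30*d - 8*n^3 + n^2*(8*d + 6) + n*(122 - 38*d) - 120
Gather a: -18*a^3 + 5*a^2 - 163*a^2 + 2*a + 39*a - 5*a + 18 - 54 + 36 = -18*a^3 - 158*a^2 + 36*a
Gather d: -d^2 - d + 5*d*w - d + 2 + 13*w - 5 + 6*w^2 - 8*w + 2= -d^2 + d*(5*w - 2) + 6*w^2 + 5*w - 1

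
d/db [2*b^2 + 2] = 4*b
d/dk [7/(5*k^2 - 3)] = -70*k/(5*k^2 - 3)^2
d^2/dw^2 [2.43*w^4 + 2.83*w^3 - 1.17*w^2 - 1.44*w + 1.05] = 29.16*w^2 + 16.98*w - 2.34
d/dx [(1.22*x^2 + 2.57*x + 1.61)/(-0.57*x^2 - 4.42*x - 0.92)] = (-3.9275*x^2 - 0.4094*x + 4.7518)/(0.3249*x^4 + 5.0388*x^3 + 20.5852*x^2 + 8.1328*x + 0.8464)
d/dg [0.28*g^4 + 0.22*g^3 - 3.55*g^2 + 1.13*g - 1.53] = 1.12*g^3 + 0.66*g^2 - 7.1*g + 1.13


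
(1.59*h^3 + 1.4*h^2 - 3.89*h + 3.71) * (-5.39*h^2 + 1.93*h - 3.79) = -8.5701*h^5 - 4.4773*h^4 + 17.643*h^3 - 32.8106*h^2 + 21.9034*h - 14.0609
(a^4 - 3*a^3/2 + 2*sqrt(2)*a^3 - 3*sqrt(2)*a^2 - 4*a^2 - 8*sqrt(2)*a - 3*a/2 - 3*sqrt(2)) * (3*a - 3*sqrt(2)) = 3*a^5 - 9*a^4/2 + 3*sqrt(2)*a^4 - 24*a^3 - 9*sqrt(2)*a^3/2 - 12*sqrt(2)*a^2 + 27*a^2/2 - 9*sqrt(2)*a/2 + 48*a + 18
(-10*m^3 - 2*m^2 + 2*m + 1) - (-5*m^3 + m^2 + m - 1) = -5*m^3 - 3*m^2 + m + 2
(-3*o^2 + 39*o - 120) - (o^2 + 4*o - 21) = -4*o^2 + 35*o - 99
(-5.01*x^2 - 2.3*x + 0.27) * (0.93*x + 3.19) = -4.6593*x^3 - 18.1209*x^2 - 7.0859*x + 0.8613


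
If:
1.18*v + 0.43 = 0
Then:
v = -0.36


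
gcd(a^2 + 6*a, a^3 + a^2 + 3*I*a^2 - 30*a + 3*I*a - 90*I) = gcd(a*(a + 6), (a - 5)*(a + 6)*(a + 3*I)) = a + 6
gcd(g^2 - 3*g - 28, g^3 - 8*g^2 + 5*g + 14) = g - 7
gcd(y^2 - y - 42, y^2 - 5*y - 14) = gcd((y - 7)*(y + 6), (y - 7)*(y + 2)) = y - 7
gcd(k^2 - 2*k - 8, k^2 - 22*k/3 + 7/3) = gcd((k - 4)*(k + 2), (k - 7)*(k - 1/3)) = 1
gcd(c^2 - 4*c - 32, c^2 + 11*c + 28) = c + 4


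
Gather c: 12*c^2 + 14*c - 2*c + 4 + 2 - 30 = 12*c^2 + 12*c - 24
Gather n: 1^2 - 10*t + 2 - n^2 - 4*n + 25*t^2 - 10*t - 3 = -n^2 - 4*n + 25*t^2 - 20*t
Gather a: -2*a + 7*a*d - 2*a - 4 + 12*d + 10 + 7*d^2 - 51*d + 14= a*(7*d - 4) + 7*d^2 - 39*d + 20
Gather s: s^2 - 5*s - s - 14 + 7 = s^2 - 6*s - 7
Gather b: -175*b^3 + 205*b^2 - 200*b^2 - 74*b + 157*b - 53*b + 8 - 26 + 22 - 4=-175*b^3 + 5*b^2 + 30*b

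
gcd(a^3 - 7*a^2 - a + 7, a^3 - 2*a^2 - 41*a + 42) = a^2 - 8*a + 7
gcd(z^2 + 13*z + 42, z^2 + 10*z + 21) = z + 7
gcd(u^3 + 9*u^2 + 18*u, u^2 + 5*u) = u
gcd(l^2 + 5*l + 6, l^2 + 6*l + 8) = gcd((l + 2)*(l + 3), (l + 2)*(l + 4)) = l + 2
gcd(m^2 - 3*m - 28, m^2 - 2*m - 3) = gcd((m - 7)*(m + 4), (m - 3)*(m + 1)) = 1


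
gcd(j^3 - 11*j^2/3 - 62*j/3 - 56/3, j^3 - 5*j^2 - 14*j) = j^2 - 5*j - 14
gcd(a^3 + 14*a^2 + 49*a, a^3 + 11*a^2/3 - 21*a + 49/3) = a + 7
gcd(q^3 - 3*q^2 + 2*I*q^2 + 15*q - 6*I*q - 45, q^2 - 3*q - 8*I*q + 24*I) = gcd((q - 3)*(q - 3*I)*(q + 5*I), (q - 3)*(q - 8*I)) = q - 3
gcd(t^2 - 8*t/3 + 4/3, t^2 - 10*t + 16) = t - 2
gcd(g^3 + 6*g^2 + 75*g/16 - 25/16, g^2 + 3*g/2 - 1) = 1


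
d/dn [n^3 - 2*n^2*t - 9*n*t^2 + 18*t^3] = 3*n^2 - 4*n*t - 9*t^2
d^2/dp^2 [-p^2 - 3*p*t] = -2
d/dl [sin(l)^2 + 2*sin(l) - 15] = 2*(sin(l) + 1)*cos(l)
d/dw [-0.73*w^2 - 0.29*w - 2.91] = -1.46*w - 0.29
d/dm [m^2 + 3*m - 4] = 2*m + 3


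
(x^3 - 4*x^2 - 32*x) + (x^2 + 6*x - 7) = x^3 - 3*x^2 - 26*x - 7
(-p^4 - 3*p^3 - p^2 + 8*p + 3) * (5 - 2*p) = 2*p^5 + p^4 - 13*p^3 - 21*p^2 + 34*p + 15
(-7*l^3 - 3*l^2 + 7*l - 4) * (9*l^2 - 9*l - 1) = -63*l^5 + 36*l^4 + 97*l^3 - 96*l^2 + 29*l + 4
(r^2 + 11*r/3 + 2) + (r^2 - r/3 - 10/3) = 2*r^2 + 10*r/3 - 4/3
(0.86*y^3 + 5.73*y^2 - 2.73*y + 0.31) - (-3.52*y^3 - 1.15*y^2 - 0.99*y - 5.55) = 4.38*y^3 + 6.88*y^2 - 1.74*y + 5.86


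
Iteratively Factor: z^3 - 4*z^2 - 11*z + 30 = (z + 3)*(z^2 - 7*z + 10) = (z - 2)*(z + 3)*(z - 5)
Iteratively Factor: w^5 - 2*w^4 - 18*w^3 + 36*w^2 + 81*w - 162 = (w + 3)*(w^4 - 5*w^3 - 3*w^2 + 45*w - 54) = (w + 3)^2*(w^3 - 8*w^2 + 21*w - 18) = (w - 3)*(w + 3)^2*(w^2 - 5*w + 6) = (w - 3)^2*(w + 3)^2*(w - 2)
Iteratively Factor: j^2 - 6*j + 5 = (j - 5)*(j - 1)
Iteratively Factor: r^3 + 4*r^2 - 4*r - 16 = (r + 2)*(r^2 + 2*r - 8) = (r + 2)*(r + 4)*(r - 2)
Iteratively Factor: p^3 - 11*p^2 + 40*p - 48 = (p - 4)*(p^2 - 7*p + 12) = (p - 4)^2*(p - 3)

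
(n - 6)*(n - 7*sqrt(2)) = n^2 - 7*sqrt(2)*n - 6*n + 42*sqrt(2)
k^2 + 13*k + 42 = (k + 6)*(k + 7)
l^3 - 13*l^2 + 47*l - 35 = (l - 7)*(l - 5)*(l - 1)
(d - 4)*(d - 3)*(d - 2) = d^3 - 9*d^2 + 26*d - 24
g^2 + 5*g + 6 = (g + 2)*(g + 3)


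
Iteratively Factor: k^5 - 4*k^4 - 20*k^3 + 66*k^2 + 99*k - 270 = (k + 3)*(k^4 - 7*k^3 + k^2 + 63*k - 90) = (k - 2)*(k + 3)*(k^3 - 5*k^2 - 9*k + 45) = (k - 2)*(k + 3)^2*(k^2 - 8*k + 15) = (k - 5)*(k - 2)*(k + 3)^2*(k - 3)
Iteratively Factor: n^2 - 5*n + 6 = (n - 3)*(n - 2)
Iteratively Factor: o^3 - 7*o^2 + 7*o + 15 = (o + 1)*(o^2 - 8*o + 15) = (o - 3)*(o + 1)*(o - 5)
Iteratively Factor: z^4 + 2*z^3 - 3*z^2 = (z - 1)*(z^3 + 3*z^2) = z*(z - 1)*(z^2 + 3*z) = z*(z - 1)*(z + 3)*(z)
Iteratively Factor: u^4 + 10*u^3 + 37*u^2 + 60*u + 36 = (u + 2)*(u^3 + 8*u^2 + 21*u + 18) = (u + 2)*(u + 3)*(u^2 + 5*u + 6) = (u + 2)*(u + 3)^2*(u + 2)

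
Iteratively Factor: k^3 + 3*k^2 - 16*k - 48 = (k + 4)*(k^2 - k - 12) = (k - 4)*(k + 4)*(k + 3)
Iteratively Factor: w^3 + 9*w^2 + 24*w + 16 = (w + 4)*(w^2 + 5*w + 4) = (w + 1)*(w + 4)*(w + 4)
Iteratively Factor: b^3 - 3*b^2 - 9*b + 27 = (b - 3)*(b^2 - 9) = (b - 3)*(b + 3)*(b - 3)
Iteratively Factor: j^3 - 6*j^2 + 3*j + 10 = (j - 5)*(j^2 - j - 2) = (j - 5)*(j - 2)*(j + 1)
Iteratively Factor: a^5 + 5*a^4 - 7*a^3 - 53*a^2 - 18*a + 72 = (a + 2)*(a^4 + 3*a^3 - 13*a^2 - 27*a + 36) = (a - 3)*(a + 2)*(a^3 + 6*a^2 + 5*a - 12) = (a - 3)*(a + 2)*(a + 3)*(a^2 + 3*a - 4) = (a - 3)*(a - 1)*(a + 2)*(a + 3)*(a + 4)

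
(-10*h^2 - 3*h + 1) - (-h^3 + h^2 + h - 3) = h^3 - 11*h^2 - 4*h + 4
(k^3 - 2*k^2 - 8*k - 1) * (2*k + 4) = 2*k^4 - 24*k^2 - 34*k - 4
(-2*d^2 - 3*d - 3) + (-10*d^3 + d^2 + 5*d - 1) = -10*d^3 - d^2 + 2*d - 4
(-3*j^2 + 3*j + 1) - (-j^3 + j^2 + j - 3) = j^3 - 4*j^2 + 2*j + 4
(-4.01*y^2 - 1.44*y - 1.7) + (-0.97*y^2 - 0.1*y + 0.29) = -4.98*y^2 - 1.54*y - 1.41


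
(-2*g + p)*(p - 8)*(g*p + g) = -2*g^2*p^2 + 14*g^2*p + 16*g^2 + g*p^3 - 7*g*p^2 - 8*g*p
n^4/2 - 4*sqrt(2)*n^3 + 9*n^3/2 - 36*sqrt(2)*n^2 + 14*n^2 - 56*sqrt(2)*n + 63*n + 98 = (n/2 + 1)*(n + 7)*(n - 7*sqrt(2))*(n - sqrt(2))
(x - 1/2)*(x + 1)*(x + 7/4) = x^3 + 9*x^2/4 + 3*x/8 - 7/8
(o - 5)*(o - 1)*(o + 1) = o^3 - 5*o^2 - o + 5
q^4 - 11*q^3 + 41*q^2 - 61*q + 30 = (q - 5)*(q - 3)*(q - 2)*(q - 1)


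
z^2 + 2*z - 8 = (z - 2)*(z + 4)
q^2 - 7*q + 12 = (q - 4)*(q - 3)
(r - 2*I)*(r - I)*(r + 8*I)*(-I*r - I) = -I*r^4 + 5*r^3 - I*r^3 + 5*r^2 - 22*I*r^2 - 16*r - 22*I*r - 16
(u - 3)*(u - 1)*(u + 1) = u^3 - 3*u^2 - u + 3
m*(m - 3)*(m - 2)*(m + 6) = m^4 + m^3 - 24*m^2 + 36*m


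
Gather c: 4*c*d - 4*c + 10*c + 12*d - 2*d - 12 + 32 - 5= c*(4*d + 6) + 10*d + 15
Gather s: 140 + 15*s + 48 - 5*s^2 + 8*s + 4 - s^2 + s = -6*s^2 + 24*s + 192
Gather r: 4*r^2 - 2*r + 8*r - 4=4*r^2 + 6*r - 4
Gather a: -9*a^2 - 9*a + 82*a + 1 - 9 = -9*a^2 + 73*a - 8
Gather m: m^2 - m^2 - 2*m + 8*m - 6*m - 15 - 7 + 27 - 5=0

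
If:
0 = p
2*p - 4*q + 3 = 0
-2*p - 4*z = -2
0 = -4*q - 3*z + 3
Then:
No Solution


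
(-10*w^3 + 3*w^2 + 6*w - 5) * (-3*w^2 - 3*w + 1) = 30*w^5 + 21*w^4 - 37*w^3 + 21*w - 5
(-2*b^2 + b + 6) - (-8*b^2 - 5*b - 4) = 6*b^2 + 6*b + 10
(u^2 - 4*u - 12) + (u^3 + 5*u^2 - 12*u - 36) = u^3 + 6*u^2 - 16*u - 48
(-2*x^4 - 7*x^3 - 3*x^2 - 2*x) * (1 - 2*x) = 4*x^5 + 12*x^4 - x^3 + x^2 - 2*x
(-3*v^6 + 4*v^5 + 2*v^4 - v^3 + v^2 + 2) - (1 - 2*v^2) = -3*v^6 + 4*v^5 + 2*v^4 - v^3 + 3*v^2 + 1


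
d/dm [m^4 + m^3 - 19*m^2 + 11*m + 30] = 4*m^3 + 3*m^2 - 38*m + 11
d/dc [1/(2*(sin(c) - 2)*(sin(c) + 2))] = -sin(2*c)/(2*(sin(c) - 2)^2*(sin(c) + 2)^2)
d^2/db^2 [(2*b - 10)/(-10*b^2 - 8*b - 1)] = 8*(-8*(b - 5)*(5*b + 2)^2 + 3*(5*b - 7)*(10*b^2 + 8*b + 1))/(10*b^2 + 8*b + 1)^3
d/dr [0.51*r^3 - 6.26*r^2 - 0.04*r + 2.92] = 1.53*r^2 - 12.52*r - 0.04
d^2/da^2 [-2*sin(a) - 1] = 2*sin(a)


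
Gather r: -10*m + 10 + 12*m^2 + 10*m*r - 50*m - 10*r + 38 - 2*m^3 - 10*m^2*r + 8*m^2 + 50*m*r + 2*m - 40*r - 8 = -2*m^3 + 20*m^2 - 58*m + r*(-10*m^2 + 60*m - 50) + 40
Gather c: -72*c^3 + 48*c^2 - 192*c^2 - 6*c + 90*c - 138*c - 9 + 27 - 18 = -72*c^3 - 144*c^2 - 54*c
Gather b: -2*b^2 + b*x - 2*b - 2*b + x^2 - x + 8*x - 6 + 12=-2*b^2 + b*(x - 4) + x^2 + 7*x + 6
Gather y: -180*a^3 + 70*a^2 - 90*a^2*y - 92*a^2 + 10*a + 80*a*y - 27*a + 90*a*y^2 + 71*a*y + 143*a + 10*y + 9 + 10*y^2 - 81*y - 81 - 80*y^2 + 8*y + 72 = -180*a^3 - 22*a^2 + 126*a + y^2*(90*a - 70) + y*(-90*a^2 + 151*a - 63)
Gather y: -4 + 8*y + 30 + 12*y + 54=20*y + 80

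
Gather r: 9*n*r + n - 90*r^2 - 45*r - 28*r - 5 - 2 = n - 90*r^2 + r*(9*n - 73) - 7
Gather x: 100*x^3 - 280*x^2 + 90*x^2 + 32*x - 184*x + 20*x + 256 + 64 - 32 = 100*x^3 - 190*x^2 - 132*x + 288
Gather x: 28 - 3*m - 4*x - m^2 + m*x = -m^2 - 3*m + x*(m - 4) + 28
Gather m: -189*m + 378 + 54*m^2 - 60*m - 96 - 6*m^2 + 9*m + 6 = 48*m^2 - 240*m + 288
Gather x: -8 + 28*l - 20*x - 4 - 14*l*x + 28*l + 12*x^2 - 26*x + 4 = 56*l + 12*x^2 + x*(-14*l - 46) - 8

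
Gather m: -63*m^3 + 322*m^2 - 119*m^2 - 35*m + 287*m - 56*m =-63*m^3 + 203*m^2 + 196*m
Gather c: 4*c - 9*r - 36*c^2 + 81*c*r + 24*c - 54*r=-36*c^2 + c*(81*r + 28) - 63*r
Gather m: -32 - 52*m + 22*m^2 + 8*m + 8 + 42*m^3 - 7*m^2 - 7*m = 42*m^3 + 15*m^2 - 51*m - 24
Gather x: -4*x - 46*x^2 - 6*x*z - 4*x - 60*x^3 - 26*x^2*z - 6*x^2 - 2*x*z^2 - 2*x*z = -60*x^3 + x^2*(-26*z - 52) + x*(-2*z^2 - 8*z - 8)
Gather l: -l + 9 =9 - l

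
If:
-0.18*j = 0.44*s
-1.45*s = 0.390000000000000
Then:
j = 0.66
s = -0.27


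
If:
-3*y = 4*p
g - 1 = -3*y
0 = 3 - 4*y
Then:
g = -5/4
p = -9/16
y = 3/4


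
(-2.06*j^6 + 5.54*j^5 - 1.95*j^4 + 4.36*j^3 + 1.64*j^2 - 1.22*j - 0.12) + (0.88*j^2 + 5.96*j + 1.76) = -2.06*j^6 + 5.54*j^5 - 1.95*j^4 + 4.36*j^3 + 2.52*j^2 + 4.74*j + 1.64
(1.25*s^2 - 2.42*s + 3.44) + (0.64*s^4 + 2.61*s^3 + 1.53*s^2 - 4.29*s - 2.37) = 0.64*s^4 + 2.61*s^3 + 2.78*s^2 - 6.71*s + 1.07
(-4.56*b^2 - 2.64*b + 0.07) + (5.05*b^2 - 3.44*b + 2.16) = 0.49*b^2 - 6.08*b + 2.23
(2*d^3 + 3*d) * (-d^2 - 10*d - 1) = -2*d^5 - 20*d^4 - 5*d^3 - 30*d^2 - 3*d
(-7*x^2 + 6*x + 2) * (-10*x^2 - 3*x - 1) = 70*x^4 - 39*x^3 - 31*x^2 - 12*x - 2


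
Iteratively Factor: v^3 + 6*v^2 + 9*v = (v + 3)*(v^2 + 3*v) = v*(v + 3)*(v + 3)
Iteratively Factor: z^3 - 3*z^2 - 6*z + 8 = (z - 4)*(z^2 + z - 2) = (z - 4)*(z + 2)*(z - 1)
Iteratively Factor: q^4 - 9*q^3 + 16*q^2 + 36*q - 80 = (q + 2)*(q^3 - 11*q^2 + 38*q - 40) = (q - 4)*(q + 2)*(q^2 - 7*q + 10) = (q - 4)*(q - 2)*(q + 2)*(q - 5)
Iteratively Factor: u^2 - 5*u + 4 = (u - 1)*(u - 4)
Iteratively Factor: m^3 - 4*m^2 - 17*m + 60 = (m - 3)*(m^2 - m - 20) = (m - 3)*(m + 4)*(m - 5)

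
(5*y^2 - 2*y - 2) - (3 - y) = 5*y^2 - y - 5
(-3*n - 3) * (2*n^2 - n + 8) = -6*n^3 - 3*n^2 - 21*n - 24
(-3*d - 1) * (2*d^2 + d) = -6*d^3 - 5*d^2 - d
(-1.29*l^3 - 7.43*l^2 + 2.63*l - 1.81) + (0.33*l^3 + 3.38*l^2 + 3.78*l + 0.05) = -0.96*l^3 - 4.05*l^2 + 6.41*l - 1.76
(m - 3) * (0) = 0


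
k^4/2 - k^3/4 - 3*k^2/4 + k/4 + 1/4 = (k/2 + 1/2)*(k - 1)^2*(k + 1/2)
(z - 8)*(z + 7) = z^2 - z - 56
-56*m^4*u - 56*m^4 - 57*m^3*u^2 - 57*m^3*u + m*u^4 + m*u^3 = (-8*m + u)*(m + u)*(7*m + u)*(m*u + m)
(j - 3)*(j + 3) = j^2 - 9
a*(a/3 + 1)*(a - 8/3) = a^3/3 + a^2/9 - 8*a/3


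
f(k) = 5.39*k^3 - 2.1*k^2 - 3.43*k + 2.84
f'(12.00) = 2274.65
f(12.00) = 8973.20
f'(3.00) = 129.50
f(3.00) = 119.18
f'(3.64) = 195.53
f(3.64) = 222.48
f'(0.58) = -0.43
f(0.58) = 1.20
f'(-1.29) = 28.90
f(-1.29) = -7.80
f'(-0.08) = -2.99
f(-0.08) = 3.10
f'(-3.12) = 167.08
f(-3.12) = -170.60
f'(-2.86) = 140.85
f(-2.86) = -130.62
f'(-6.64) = 737.39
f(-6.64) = -1644.92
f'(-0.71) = 7.70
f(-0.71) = 2.29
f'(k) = 16.17*k^2 - 4.2*k - 3.43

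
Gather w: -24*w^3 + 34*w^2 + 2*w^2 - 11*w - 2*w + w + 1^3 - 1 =-24*w^3 + 36*w^2 - 12*w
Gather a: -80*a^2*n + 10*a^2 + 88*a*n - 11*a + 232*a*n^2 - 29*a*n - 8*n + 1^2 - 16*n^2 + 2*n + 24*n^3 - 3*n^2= a^2*(10 - 80*n) + a*(232*n^2 + 59*n - 11) + 24*n^3 - 19*n^2 - 6*n + 1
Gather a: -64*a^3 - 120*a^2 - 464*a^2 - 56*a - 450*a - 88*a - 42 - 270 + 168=-64*a^3 - 584*a^2 - 594*a - 144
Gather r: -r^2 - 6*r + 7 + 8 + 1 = -r^2 - 6*r + 16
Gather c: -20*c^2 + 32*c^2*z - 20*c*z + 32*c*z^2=c^2*(32*z - 20) + c*(32*z^2 - 20*z)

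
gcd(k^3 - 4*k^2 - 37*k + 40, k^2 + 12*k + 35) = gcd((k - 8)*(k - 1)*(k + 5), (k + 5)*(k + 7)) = k + 5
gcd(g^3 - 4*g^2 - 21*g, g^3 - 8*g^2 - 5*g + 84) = g^2 - 4*g - 21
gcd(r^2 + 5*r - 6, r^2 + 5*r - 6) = r^2 + 5*r - 6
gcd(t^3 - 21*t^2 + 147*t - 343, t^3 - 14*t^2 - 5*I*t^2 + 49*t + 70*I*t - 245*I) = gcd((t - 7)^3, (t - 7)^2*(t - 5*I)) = t^2 - 14*t + 49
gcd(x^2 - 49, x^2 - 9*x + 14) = x - 7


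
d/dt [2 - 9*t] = -9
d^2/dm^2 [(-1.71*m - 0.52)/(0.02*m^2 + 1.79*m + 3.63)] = (-(0.04*m + 1.79)*(0.08*m + 3.58)*(1.71*m + 0.52) + (0.2052*m + 6.1426)*(0.02*m^2 + 1.79*m + 3.63))/(0.02*m^2 + 1.79*m + 3.63)^3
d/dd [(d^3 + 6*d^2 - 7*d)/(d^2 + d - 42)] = (d^2 - 12*d + 6)/(d^2 - 12*d + 36)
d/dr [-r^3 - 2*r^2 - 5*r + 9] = -3*r^2 - 4*r - 5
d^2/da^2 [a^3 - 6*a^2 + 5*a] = 6*a - 12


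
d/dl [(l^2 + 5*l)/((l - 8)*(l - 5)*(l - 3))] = (-l^4 - 10*l^3 + 159*l^2 - 240*l - 600)/(l^6 - 32*l^5 + 414*l^4 - 2768*l^3 + 10081*l^2 - 18960*l + 14400)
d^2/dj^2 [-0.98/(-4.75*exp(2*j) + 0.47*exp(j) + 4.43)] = ((0.4606 - 18.62*exp(j))*(-4.75*exp(2*j) + 0.47*exp(j) + 4.43) - 0.98*(9.5*exp(j) - 0.47)*(19.0*exp(j) - 0.94)*exp(j))*exp(j)/(-4.75*exp(2*j) + 0.47*exp(j) + 4.43)^3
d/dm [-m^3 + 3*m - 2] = 3 - 3*m^2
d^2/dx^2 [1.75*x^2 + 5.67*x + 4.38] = 3.50000000000000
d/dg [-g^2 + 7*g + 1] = 7 - 2*g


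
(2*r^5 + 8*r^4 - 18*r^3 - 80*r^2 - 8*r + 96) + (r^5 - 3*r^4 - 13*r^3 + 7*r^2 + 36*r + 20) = 3*r^5 + 5*r^4 - 31*r^3 - 73*r^2 + 28*r + 116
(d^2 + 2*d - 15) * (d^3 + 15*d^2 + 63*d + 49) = d^5 + 17*d^4 + 78*d^3 - 50*d^2 - 847*d - 735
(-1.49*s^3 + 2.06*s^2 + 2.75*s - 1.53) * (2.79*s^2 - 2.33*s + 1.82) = -4.1571*s^5 + 9.2191*s^4 + 0.1609*s^3 - 6.927*s^2 + 8.5699*s - 2.7846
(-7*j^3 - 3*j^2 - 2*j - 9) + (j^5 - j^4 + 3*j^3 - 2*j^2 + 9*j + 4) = j^5 - j^4 - 4*j^3 - 5*j^2 + 7*j - 5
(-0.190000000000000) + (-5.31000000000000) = -5.50000000000000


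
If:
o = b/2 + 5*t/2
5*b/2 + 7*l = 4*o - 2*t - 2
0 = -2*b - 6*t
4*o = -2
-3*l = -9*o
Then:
No Solution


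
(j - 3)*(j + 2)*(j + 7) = j^3 + 6*j^2 - 13*j - 42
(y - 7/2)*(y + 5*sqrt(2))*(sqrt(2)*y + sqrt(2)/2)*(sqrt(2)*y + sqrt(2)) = 2*y^4 - 4*y^3 + 10*sqrt(2)*y^3 - 20*sqrt(2)*y^2 - 19*y^2/2 - 95*sqrt(2)*y/2 - 7*y/2 - 35*sqrt(2)/2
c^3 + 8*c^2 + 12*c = c*(c + 2)*(c + 6)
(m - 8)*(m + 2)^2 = m^3 - 4*m^2 - 28*m - 32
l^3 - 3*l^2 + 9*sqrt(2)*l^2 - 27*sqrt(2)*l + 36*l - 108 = (l - 3)*(l + 3*sqrt(2))*(l + 6*sqrt(2))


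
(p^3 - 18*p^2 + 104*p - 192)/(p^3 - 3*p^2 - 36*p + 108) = (p^2 - 12*p + 32)/(p^2 + 3*p - 18)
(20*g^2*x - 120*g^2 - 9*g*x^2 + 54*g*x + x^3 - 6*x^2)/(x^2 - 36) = (20*g^2 - 9*g*x + x^2)/(x + 6)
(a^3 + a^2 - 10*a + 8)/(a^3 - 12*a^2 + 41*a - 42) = (a^2 + 3*a - 4)/(a^2 - 10*a + 21)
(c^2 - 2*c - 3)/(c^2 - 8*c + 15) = (c + 1)/(c - 5)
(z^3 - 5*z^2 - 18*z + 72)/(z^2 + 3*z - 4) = (z^2 - 9*z + 18)/(z - 1)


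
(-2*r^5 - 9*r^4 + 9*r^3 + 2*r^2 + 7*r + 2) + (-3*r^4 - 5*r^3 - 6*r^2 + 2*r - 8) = -2*r^5 - 12*r^4 + 4*r^3 - 4*r^2 + 9*r - 6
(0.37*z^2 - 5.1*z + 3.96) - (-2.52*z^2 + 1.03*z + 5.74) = 2.89*z^2 - 6.13*z - 1.78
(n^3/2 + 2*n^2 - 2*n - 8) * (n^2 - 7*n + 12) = n^5/2 - 3*n^4/2 - 10*n^3 + 30*n^2 + 32*n - 96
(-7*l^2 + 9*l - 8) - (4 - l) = -7*l^2 + 10*l - 12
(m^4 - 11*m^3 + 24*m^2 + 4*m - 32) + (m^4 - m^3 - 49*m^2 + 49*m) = 2*m^4 - 12*m^3 - 25*m^2 + 53*m - 32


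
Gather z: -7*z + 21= 21 - 7*z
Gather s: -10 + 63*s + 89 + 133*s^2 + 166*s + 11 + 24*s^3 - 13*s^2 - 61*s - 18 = 24*s^3 + 120*s^2 + 168*s + 72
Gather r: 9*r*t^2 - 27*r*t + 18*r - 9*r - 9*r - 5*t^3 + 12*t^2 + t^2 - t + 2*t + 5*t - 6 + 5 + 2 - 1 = r*(9*t^2 - 27*t) - 5*t^3 + 13*t^2 + 6*t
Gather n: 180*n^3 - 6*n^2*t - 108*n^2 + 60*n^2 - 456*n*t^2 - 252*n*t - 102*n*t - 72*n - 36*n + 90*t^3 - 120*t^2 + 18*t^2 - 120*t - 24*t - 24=180*n^3 + n^2*(-6*t - 48) + n*(-456*t^2 - 354*t - 108) + 90*t^3 - 102*t^2 - 144*t - 24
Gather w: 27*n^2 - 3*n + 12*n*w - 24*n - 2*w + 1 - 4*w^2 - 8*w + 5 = 27*n^2 - 27*n - 4*w^2 + w*(12*n - 10) + 6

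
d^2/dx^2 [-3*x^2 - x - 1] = -6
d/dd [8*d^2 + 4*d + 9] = 16*d + 4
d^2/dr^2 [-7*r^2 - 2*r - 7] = -14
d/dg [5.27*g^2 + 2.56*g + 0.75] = 10.54*g + 2.56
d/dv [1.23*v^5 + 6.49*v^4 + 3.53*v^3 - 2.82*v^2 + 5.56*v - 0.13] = 6.15*v^4 + 25.96*v^3 + 10.59*v^2 - 5.64*v + 5.56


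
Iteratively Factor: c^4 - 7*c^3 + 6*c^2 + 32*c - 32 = (c - 4)*(c^3 - 3*c^2 - 6*c + 8) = (c - 4)^2*(c^2 + c - 2) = (c - 4)^2*(c + 2)*(c - 1)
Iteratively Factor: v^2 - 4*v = (v)*(v - 4)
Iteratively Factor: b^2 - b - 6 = (b - 3)*(b + 2)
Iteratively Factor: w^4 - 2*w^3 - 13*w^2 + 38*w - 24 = (w - 3)*(w^3 + w^2 - 10*w + 8) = (w - 3)*(w - 2)*(w^2 + 3*w - 4) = (w - 3)*(w - 2)*(w + 4)*(w - 1)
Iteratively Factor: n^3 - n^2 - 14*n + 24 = (n - 2)*(n^2 + n - 12) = (n - 3)*(n - 2)*(n + 4)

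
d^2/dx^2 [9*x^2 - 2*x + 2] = 18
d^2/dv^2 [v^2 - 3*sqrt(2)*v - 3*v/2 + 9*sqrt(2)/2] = 2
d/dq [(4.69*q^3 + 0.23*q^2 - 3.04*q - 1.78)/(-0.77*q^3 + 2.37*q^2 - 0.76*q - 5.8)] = (1.77635683940025e-15*q^5 + 11.2924*q^4 - 11.8104*q^3 - 78.6878*q^2 + 5.7692*q + 16.2792)/(0.5929*q^6 - 3.6498*q^5 + 6.7873*q^4 + 5.3296*q^3 - 26.9144*q^2 + 8.816*q + 33.64)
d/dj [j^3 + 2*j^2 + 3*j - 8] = 3*j^2 + 4*j + 3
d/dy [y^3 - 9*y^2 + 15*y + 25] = 3*y^2 - 18*y + 15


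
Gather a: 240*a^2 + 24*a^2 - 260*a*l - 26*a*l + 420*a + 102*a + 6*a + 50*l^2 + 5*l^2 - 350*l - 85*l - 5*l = 264*a^2 + a*(528 - 286*l) + 55*l^2 - 440*l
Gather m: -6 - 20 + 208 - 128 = 54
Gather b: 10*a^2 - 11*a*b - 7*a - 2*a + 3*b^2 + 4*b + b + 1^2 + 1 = 10*a^2 - 9*a + 3*b^2 + b*(5 - 11*a) + 2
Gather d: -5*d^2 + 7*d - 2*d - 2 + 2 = -5*d^2 + 5*d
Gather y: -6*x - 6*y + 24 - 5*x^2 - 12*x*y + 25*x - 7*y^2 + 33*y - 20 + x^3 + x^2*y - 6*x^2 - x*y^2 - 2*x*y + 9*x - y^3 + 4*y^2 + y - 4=x^3 - 11*x^2 + 28*x - y^3 + y^2*(-x - 3) + y*(x^2 - 14*x + 28)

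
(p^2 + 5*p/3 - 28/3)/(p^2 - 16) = (p - 7/3)/(p - 4)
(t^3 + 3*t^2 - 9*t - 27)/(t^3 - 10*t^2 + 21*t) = (t^2 + 6*t + 9)/(t*(t - 7))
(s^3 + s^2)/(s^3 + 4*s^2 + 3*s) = s/(s + 3)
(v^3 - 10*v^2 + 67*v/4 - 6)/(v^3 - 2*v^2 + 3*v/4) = (v - 8)/v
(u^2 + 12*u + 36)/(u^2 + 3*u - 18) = (u + 6)/(u - 3)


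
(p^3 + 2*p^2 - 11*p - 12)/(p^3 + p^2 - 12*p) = (p + 1)/p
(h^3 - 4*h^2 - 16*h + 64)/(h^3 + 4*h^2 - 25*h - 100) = (h^2 - 8*h + 16)/(h^2 - 25)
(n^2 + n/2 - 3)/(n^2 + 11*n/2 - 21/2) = (n + 2)/(n + 7)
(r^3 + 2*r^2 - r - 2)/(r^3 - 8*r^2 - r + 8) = (r + 2)/(r - 8)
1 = 1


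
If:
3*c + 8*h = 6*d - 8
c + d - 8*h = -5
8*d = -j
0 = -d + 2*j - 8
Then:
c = -261/68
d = -8/17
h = 47/544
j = 64/17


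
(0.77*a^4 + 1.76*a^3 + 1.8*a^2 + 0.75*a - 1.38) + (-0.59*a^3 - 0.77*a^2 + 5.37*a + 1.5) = 0.77*a^4 + 1.17*a^3 + 1.03*a^2 + 6.12*a + 0.12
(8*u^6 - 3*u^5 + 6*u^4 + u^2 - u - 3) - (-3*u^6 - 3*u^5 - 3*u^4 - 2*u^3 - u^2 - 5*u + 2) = 11*u^6 + 9*u^4 + 2*u^3 + 2*u^2 + 4*u - 5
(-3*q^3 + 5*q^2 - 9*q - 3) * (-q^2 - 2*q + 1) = 3*q^5 + q^4 - 4*q^3 + 26*q^2 - 3*q - 3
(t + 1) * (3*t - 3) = 3*t^2 - 3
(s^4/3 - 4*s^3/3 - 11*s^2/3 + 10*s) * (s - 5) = s^5/3 - 3*s^4 + 3*s^3 + 85*s^2/3 - 50*s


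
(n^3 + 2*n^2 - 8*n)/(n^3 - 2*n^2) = (n + 4)/n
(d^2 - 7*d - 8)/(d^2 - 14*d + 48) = (d + 1)/(d - 6)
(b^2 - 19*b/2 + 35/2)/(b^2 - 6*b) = (2*b^2 - 19*b + 35)/(2*b*(b - 6))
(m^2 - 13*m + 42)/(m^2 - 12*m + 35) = (m - 6)/(m - 5)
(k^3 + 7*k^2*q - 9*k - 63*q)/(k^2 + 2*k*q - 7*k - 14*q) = (k^3 + 7*k^2*q - 9*k - 63*q)/(k^2 + 2*k*q - 7*k - 14*q)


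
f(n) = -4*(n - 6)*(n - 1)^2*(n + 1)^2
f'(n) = -4*(n - 6)*(n - 1)^2*(2*n + 2) - 4*(n - 6)*(n + 1)^2*(2*n - 2) - 4*(n - 1)^2*(n + 1)^2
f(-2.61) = 1163.40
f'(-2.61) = -2224.88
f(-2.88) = 1889.96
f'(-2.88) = -3197.63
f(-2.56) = 1056.05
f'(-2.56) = -2070.56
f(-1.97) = 264.59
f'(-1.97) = -756.92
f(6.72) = -5615.90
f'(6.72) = -11218.35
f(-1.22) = 6.89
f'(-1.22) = -69.79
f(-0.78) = 4.16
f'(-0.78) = 32.52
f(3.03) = 795.09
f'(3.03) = 910.22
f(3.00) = 768.00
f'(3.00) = 896.00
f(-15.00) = 4214784.00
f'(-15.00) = -1329664.00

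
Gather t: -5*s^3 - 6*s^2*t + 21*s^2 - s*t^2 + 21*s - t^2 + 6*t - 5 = -5*s^3 + 21*s^2 + 21*s + t^2*(-s - 1) + t*(6 - 6*s^2) - 5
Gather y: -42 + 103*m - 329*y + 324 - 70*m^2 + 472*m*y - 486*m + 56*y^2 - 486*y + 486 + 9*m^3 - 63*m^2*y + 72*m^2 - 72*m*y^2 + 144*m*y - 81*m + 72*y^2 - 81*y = 9*m^3 + 2*m^2 - 464*m + y^2*(128 - 72*m) + y*(-63*m^2 + 616*m - 896) + 768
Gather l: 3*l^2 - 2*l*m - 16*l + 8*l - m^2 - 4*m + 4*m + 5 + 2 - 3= 3*l^2 + l*(-2*m - 8) - m^2 + 4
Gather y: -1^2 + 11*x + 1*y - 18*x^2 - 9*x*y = -18*x^2 + 11*x + y*(1 - 9*x) - 1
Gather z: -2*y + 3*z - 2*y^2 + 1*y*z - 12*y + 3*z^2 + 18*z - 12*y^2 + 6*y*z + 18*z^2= -14*y^2 - 14*y + 21*z^2 + z*(7*y + 21)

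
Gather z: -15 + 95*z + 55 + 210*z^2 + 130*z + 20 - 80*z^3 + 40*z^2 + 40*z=-80*z^3 + 250*z^2 + 265*z + 60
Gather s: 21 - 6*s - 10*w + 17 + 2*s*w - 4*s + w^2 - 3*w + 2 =s*(2*w - 10) + w^2 - 13*w + 40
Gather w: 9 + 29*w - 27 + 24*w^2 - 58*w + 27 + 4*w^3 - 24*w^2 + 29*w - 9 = 4*w^3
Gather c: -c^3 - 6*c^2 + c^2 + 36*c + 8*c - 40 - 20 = -c^3 - 5*c^2 + 44*c - 60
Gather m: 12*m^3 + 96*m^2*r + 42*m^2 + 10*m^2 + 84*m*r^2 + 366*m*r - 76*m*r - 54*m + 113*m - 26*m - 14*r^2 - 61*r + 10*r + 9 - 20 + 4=12*m^3 + m^2*(96*r + 52) + m*(84*r^2 + 290*r + 33) - 14*r^2 - 51*r - 7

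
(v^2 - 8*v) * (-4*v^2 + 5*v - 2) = -4*v^4 + 37*v^3 - 42*v^2 + 16*v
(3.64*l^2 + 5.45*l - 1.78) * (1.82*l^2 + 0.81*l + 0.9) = 6.6248*l^4 + 12.8674*l^3 + 4.4509*l^2 + 3.4632*l - 1.602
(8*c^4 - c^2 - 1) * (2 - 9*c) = -72*c^5 + 16*c^4 + 9*c^3 - 2*c^2 + 9*c - 2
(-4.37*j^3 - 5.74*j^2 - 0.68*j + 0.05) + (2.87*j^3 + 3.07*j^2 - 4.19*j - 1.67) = -1.5*j^3 - 2.67*j^2 - 4.87*j - 1.62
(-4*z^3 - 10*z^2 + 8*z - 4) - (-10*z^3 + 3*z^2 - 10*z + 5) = 6*z^3 - 13*z^2 + 18*z - 9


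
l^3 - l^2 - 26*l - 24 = (l - 6)*(l + 1)*(l + 4)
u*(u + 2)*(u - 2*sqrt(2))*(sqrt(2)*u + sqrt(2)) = sqrt(2)*u^4 - 4*u^3 + 3*sqrt(2)*u^3 - 12*u^2 + 2*sqrt(2)*u^2 - 8*u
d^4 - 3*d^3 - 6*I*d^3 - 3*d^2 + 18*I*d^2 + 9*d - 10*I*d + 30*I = (d - 3)*(d - 5*I)*(d - 2*I)*(d + I)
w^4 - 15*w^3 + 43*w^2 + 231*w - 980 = (w - 7)^2*(w - 5)*(w + 4)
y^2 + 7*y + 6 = (y + 1)*(y + 6)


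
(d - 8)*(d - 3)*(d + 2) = d^3 - 9*d^2 + 2*d + 48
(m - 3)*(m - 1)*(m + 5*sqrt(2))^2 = m^4 - 4*m^3 + 10*sqrt(2)*m^3 - 40*sqrt(2)*m^2 + 53*m^2 - 200*m + 30*sqrt(2)*m + 150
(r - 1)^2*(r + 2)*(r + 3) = r^4 + 3*r^3 - 3*r^2 - 7*r + 6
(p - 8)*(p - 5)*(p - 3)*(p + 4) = p^4 - 12*p^3 + 15*p^2 + 196*p - 480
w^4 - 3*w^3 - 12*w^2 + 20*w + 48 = (w - 4)*(w - 3)*(w + 2)^2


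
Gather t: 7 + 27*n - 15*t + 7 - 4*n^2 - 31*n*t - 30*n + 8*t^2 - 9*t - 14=-4*n^2 - 3*n + 8*t^2 + t*(-31*n - 24)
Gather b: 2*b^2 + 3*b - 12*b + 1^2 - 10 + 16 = 2*b^2 - 9*b + 7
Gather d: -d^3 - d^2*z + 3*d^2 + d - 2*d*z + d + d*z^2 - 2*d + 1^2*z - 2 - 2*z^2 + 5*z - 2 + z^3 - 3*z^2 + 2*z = -d^3 + d^2*(3 - z) + d*(z^2 - 2*z) + z^3 - 5*z^2 + 8*z - 4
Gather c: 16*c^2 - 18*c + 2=16*c^2 - 18*c + 2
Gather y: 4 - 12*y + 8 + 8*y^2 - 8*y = 8*y^2 - 20*y + 12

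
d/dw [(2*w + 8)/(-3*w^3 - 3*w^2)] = 2*(2*w^2 + 13*w + 8)/(3*w^3*(w^2 + 2*w + 1))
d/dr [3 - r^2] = -2*r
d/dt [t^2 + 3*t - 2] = 2*t + 3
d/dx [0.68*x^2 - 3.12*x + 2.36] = 1.36*x - 3.12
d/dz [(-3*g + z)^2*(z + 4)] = (3*g - z)*(3*g - 3*z - 8)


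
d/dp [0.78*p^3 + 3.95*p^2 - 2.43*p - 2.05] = 2.34*p^2 + 7.9*p - 2.43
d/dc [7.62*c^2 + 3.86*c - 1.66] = 15.24*c + 3.86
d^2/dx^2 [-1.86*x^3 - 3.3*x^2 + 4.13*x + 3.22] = -11.16*x - 6.6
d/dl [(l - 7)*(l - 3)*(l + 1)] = 3*l^2 - 18*l + 11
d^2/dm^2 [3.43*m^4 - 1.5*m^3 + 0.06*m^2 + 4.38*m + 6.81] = 41.16*m^2 - 9.0*m + 0.12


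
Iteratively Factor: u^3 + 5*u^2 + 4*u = (u + 4)*(u^2 + u) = (u + 1)*(u + 4)*(u)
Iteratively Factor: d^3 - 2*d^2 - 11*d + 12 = (d + 3)*(d^2 - 5*d + 4) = (d - 1)*(d + 3)*(d - 4)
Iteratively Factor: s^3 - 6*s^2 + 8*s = (s - 4)*(s^2 - 2*s) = (s - 4)*(s - 2)*(s)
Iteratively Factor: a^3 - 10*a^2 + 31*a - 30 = (a - 2)*(a^2 - 8*a + 15) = (a - 3)*(a - 2)*(a - 5)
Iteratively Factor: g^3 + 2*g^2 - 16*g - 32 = (g - 4)*(g^2 + 6*g + 8) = (g - 4)*(g + 4)*(g + 2)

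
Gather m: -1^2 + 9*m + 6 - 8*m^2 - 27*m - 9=-8*m^2 - 18*m - 4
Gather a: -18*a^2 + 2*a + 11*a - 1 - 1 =-18*a^2 + 13*a - 2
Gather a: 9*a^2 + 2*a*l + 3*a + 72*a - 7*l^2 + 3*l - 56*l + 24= 9*a^2 + a*(2*l + 75) - 7*l^2 - 53*l + 24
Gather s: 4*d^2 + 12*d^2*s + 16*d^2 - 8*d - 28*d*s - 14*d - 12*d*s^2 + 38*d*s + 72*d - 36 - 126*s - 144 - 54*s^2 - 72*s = 20*d^2 + 50*d + s^2*(-12*d - 54) + s*(12*d^2 + 10*d - 198) - 180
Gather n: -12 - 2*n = -2*n - 12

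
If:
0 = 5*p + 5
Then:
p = -1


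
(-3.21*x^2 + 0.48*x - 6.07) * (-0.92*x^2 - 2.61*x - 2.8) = 2.9532*x^4 + 7.9365*x^3 + 13.3196*x^2 + 14.4987*x + 16.996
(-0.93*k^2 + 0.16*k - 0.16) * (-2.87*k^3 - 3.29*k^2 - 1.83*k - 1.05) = 2.6691*k^5 + 2.6005*k^4 + 1.6347*k^3 + 1.2101*k^2 + 0.1248*k + 0.168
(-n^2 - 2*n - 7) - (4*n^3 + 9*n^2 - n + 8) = -4*n^3 - 10*n^2 - n - 15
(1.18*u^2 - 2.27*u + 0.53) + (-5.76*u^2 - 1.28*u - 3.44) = -4.58*u^2 - 3.55*u - 2.91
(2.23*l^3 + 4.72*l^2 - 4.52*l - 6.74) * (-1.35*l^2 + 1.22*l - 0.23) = -3.0105*l^5 - 3.6514*l^4 + 11.3475*l^3 + 2.499*l^2 - 7.1832*l + 1.5502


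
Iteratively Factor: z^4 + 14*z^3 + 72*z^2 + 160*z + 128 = (z + 4)*(z^3 + 10*z^2 + 32*z + 32) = (z + 4)^2*(z^2 + 6*z + 8) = (z + 2)*(z + 4)^2*(z + 4)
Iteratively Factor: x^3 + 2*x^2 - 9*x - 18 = (x + 2)*(x^2 - 9) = (x + 2)*(x + 3)*(x - 3)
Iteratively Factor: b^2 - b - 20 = (b + 4)*(b - 5)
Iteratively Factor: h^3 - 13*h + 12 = (h - 1)*(h^2 + h - 12) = (h - 3)*(h - 1)*(h + 4)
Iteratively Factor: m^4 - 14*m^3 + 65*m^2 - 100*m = (m)*(m^3 - 14*m^2 + 65*m - 100) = m*(m - 5)*(m^2 - 9*m + 20) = m*(m - 5)*(m - 4)*(m - 5)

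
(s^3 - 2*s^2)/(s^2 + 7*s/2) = 2*s*(s - 2)/(2*s + 7)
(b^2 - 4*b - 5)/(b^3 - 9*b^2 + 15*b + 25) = 1/(b - 5)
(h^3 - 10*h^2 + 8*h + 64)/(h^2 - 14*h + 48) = (h^2 - 2*h - 8)/(h - 6)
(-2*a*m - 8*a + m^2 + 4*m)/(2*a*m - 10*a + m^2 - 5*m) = (-2*a*m - 8*a + m^2 + 4*m)/(2*a*m - 10*a + m^2 - 5*m)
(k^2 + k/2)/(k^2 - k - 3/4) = 2*k/(2*k - 3)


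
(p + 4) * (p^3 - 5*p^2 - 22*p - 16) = p^4 - p^3 - 42*p^2 - 104*p - 64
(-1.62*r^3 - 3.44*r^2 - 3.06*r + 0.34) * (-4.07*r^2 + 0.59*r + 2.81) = 6.5934*r^5 + 13.045*r^4 + 5.8724*r^3 - 12.8556*r^2 - 8.398*r + 0.9554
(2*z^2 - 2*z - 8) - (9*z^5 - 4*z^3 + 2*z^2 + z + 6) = -9*z^5 + 4*z^3 - 3*z - 14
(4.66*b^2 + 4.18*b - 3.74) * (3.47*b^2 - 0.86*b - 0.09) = 16.1702*b^4 + 10.497*b^3 - 16.992*b^2 + 2.8402*b + 0.3366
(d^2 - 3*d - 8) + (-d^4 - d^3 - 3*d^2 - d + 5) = -d^4 - d^3 - 2*d^2 - 4*d - 3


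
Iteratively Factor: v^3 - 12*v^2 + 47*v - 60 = (v - 3)*(v^2 - 9*v + 20) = (v - 5)*(v - 3)*(v - 4)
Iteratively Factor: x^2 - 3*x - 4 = (x - 4)*(x + 1)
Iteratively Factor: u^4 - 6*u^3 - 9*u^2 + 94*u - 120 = (u + 4)*(u^3 - 10*u^2 + 31*u - 30) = (u - 3)*(u + 4)*(u^2 - 7*u + 10) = (u - 3)*(u - 2)*(u + 4)*(u - 5)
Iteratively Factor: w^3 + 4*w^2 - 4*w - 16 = (w + 2)*(w^2 + 2*w - 8) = (w + 2)*(w + 4)*(w - 2)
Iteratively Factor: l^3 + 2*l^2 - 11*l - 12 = (l - 3)*(l^2 + 5*l + 4) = (l - 3)*(l + 1)*(l + 4)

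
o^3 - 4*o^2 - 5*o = o*(o - 5)*(o + 1)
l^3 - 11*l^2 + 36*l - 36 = (l - 6)*(l - 3)*(l - 2)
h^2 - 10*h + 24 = (h - 6)*(h - 4)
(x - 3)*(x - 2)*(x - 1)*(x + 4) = x^4 - 2*x^3 - 13*x^2 + 38*x - 24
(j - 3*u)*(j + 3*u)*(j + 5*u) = j^3 + 5*j^2*u - 9*j*u^2 - 45*u^3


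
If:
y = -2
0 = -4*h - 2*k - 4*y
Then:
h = 2 - k/2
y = -2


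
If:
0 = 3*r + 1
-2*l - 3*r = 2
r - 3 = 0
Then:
No Solution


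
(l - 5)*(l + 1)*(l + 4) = l^3 - 21*l - 20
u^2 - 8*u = u*(u - 8)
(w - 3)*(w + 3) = w^2 - 9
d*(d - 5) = d^2 - 5*d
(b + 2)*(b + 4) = b^2 + 6*b + 8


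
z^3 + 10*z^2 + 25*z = z*(z + 5)^2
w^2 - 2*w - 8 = (w - 4)*(w + 2)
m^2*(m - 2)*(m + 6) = m^4 + 4*m^3 - 12*m^2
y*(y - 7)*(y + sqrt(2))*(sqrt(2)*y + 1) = sqrt(2)*y^4 - 7*sqrt(2)*y^3 + 3*y^3 - 21*y^2 + sqrt(2)*y^2 - 7*sqrt(2)*y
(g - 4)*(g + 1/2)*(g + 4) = g^3 + g^2/2 - 16*g - 8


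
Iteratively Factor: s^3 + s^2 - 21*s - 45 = (s + 3)*(s^2 - 2*s - 15) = (s - 5)*(s + 3)*(s + 3)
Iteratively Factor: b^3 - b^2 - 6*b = (b - 3)*(b^2 + 2*b) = b*(b - 3)*(b + 2)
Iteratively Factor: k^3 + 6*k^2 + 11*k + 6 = (k + 2)*(k^2 + 4*k + 3) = (k + 2)*(k + 3)*(k + 1)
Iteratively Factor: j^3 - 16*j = (j + 4)*(j^2 - 4*j) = j*(j + 4)*(j - 4)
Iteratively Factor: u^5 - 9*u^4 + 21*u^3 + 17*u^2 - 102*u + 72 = (u - 1)*(u^4 - 8*u^3 + 13*u^2 + 30*u - 72) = (u - 3)*(u - 1)*(u^3 - 5*u^2 - 2*u + 24) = (u - 3)^2*(u - 1)*(u^2 - 2*u - 8) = (u - 4)*(u - 3)^2*(u - 1)*(u + 2)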